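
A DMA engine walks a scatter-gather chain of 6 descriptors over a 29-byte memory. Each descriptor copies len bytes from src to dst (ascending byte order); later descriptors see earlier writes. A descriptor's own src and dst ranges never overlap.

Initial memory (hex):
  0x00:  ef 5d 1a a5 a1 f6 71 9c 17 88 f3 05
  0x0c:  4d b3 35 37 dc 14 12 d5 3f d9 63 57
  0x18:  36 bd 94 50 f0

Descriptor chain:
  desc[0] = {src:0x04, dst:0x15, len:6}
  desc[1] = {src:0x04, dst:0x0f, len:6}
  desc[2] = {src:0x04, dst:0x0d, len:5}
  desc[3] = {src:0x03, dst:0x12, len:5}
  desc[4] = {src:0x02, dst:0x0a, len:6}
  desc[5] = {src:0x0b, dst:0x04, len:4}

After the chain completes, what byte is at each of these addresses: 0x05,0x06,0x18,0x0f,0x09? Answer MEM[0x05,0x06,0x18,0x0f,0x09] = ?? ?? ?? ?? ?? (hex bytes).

  after D0: wrote 6B at 0x15 = a1f6719c1788
  after D1: wrote 6B at 0x0f = a1f6719c1788
  after D2: wrote 5B at 0x0d = a1f6719c17
  after D3: wrote 5B at 0x12 = a5a1f6719c
  after D4: wrote 6B at 0x0a = 1aa5a1f6719c
  after D5: wrote 4B at 0x04 = a5a1f671
query mem[0x05]=0xa1, mem[0x06]=0xf6, mem[0x18]=0x9c, mem[0x0f]=0x9c, mem[0x09]=0x88

MEM[0x05,0x06,0x18,0x0f,0x09] = a1 f6 9c 9c 88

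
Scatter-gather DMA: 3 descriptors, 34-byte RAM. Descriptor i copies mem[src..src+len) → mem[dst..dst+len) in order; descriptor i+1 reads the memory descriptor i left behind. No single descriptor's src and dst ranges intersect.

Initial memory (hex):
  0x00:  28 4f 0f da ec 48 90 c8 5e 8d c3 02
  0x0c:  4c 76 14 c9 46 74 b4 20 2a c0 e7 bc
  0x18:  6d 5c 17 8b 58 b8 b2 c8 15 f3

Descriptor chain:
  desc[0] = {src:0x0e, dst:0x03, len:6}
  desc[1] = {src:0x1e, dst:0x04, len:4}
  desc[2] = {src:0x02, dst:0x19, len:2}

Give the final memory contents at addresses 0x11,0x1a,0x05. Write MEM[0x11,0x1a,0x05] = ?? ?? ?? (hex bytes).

MEM[0x11,0x1a,0x05] = 74 14 c8

#0 dst[0x03+6] := {0x14,0xc9,0x46,0x74,0xb4,0x20}
#1 dst[0x04+4] := {0xb2,0xc8,0x15,0xf3}
#2 dst[0x19+2] := {0x0f,0x14}
query mem[0x11]=0x74, mem[0x1a]=0x14, mem[0x05]=0xc8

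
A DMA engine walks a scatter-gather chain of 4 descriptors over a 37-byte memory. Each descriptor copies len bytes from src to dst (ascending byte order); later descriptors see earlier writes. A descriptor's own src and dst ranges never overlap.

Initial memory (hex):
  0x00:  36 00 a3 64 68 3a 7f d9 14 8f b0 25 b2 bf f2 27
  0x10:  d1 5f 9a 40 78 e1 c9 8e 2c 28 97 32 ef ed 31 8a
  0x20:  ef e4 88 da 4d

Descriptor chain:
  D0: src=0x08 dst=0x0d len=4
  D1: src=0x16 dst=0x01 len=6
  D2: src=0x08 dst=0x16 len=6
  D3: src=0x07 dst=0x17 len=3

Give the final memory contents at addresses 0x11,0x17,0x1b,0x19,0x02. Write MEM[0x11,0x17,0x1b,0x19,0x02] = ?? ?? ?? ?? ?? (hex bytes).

MEM[0x11,0x17,0x1b,0x19,0x02] = 5f d9 14 8f 8e

D0: mem[0x0d..0x10] <- [14 8f b0 25]
D1: mem[0x01..0x06] <- [c9 8e 2c 28 97 32]
D2: mem[0x16..0x1b] <- [14 8f b0 25 b2 14]
D3: mem[0x17..0x19] <- [d9 14 8f]
query mem[0x11]=0x5f, mem[0x17]=0xd9, mem[0x1b]=0x14, mem[0x19]=0x8f, mem[0x02]=0x8e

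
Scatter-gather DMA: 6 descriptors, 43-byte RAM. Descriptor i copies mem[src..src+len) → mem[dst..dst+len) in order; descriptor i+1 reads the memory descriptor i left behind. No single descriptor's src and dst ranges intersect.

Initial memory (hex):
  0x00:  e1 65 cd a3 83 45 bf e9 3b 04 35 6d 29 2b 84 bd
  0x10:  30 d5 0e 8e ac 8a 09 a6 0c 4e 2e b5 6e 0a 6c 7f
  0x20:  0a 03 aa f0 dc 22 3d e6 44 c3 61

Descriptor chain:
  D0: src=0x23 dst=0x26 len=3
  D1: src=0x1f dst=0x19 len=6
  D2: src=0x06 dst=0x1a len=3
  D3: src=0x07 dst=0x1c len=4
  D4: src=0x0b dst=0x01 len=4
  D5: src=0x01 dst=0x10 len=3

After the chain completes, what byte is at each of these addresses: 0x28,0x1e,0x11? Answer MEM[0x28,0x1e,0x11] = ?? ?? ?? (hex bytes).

  after D0: wrote 3B at 0x26 = f0dc22
  after D1: wrote 6B at 0x19 = 7f0a03aaf0dc
  after D2: wrote 3B at 0x1a = bfe93b
  after D3: wrote 4B at 0x1c = e93b0435
  after D4: wrote 4B at 0x01 = 6d292b84
  after D5: wrote 3B at 0x10 = 6d292b
query mem[0x28]=0x22, mem[0x1e]=0x04, mem[0x11]=0x29

MEM[0x28,0x1e,0x11] = 22 04 29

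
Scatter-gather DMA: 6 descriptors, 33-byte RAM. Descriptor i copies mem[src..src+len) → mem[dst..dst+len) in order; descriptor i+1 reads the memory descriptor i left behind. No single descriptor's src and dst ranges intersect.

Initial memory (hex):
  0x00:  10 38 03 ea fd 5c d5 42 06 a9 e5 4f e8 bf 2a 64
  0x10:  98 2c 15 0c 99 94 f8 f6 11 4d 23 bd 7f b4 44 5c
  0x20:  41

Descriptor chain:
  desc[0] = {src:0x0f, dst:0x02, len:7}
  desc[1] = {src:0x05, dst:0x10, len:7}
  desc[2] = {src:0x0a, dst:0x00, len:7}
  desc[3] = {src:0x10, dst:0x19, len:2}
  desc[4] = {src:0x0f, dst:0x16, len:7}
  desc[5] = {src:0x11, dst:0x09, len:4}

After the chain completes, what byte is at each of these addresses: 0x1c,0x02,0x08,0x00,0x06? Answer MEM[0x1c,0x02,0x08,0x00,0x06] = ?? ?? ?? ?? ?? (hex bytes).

  after D0: wrote 7B at 0x02 = 64982c150c9994
  after D1: wrote 7B at 0x10 = 150c9994a9e54f
  after D2: wrote 7B at 0x00 = e54fe8bf2a6415
  after D3: wrote 2B at 0x19 = 150c
  after D4: wrote 7B at 0x16 = 64150c9994a9e5
  after D5: wrote 4B at 0x09 = 0c9994a9
query mem[0x1c]=0xe5, mem[0x02]=0xe8, mem[0x08]=0x94, mem[0x00]=0xe5, mem[0x06]=0x15

MEM[0x1c,0x02,0x08,0x00,0x06] = e5 e8 94 e5 15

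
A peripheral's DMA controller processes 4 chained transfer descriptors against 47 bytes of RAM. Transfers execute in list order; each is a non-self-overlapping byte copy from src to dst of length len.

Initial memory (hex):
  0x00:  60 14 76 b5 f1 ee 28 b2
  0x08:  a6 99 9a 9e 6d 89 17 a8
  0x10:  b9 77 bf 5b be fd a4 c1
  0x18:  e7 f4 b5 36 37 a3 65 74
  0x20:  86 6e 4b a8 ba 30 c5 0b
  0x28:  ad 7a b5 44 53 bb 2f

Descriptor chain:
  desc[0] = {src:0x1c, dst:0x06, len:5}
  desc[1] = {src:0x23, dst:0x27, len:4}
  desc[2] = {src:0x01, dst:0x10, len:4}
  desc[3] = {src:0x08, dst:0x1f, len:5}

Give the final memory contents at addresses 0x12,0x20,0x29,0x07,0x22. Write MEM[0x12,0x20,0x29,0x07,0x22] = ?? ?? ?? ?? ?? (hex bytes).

MEM[0x12,0x20,0x29,0x07,0x22] = b5 74 30 a3 9e

[0] 0x1c->0x06 len=5 : 37 a3 65 74 86
[1] 0x23->0x27 len=4 : a8 ba 30 c5
[2] 0x01->0x10 len=4 : 14 76 b5 f1
[3] 0x08->0x1f len=5 : 65 74 86 9e 6d
query mem[0x12]=0xb5, mem[0x20]=0x74, mem[0x29]=0x30, mem[0x07]=0xa3, mem[0x22]=0x9e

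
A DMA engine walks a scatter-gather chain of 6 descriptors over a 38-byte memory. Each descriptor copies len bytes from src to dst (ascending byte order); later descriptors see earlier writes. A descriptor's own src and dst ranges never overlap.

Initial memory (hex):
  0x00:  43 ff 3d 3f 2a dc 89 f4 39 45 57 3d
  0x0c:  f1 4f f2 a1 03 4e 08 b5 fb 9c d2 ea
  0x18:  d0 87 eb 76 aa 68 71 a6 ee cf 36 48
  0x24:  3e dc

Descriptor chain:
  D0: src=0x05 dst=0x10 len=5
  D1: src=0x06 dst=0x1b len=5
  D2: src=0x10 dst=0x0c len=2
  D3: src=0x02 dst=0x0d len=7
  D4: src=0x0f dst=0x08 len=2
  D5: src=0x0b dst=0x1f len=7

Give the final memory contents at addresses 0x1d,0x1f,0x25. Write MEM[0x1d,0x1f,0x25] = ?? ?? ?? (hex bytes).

#0 dst[0x10+5] := {0xdc,0x89,0xf4,0x39,0x45}
#1 dst[0x1b+5] := {0x89,0xf4,0x39,0x45,0x57}
#2 dst[0x0c+2] := {0xdc,0x89}
#3 dst[0x0d+7] := {0x3d,0x3f,0x2a,0xdc,0x89,0xf4,0x39}
#4 dst[0x08+2] := {0x2a,0xdc}
#5 dst[0x1f+7] := {0x3d,0xdc,0x3d,0x3f,0x2a,0xdc,0x89}
query mem[0x1d]=0x39, mem[0x1f]=0x3d, mem[0x25]=0x89

MEM[0x1d,0x1f,0x25] = 39 3d 89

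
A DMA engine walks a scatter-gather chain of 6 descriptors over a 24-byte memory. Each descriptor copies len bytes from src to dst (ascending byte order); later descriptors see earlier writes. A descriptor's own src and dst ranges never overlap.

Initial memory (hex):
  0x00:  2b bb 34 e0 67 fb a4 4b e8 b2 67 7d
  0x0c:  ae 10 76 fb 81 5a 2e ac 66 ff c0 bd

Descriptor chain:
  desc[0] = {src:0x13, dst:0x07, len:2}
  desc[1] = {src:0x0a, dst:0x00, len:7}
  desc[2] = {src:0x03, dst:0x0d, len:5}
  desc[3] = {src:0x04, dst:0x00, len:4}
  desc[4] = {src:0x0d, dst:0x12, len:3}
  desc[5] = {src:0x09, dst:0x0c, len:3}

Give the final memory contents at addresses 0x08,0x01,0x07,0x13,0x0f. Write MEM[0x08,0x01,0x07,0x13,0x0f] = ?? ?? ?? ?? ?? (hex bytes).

D0: mem[0x07..0x08] <- [ac 66]
D1: mem[0x00..0x06] <- [67 7d ae 10 76 fb 81]
D2: mem[0x0d..0x11] <- [10 76 fb 81 ac]
D3: mem[0x00..0x03] <- [76 fb 81 ac]
D4: mem[0x12..0x14] <- [10 76 fb]
D5: mem[0x0c..0x0e] <- [b2 67 7d]
query mem[0x08]=0x66, mem[0x01]=0xfb, mem[0x07]=0xac, mem[0x13]=0x76, mem[0x0f]=0xfb

MEM[0x08,0x01,0x07,0x13,0x0f] = 66 fb ac 76 fb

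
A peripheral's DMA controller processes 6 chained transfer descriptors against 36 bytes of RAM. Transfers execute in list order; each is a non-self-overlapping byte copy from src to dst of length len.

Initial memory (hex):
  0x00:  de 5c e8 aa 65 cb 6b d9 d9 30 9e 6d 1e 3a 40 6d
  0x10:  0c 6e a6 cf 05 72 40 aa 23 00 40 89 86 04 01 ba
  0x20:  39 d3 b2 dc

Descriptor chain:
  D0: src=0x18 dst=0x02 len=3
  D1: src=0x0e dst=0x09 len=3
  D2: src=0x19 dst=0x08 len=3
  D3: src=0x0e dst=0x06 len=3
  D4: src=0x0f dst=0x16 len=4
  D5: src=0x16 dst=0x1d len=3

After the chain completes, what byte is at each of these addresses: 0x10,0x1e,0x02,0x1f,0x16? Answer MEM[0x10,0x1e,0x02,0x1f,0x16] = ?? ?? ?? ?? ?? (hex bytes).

[0] 0x18->0x02 len=3 : 23 00 40
[1] 0x0e->0x09 len=3 : 40 6d 0c
[2] 0x19->0x08 len=3 : 00 40 89
[3] 0x0e->0x06 len=3 : 40 6d 0c
[4] 0x0f->0x16 len=4 : 6d 0c 6e a6
[5] 0x16->0x1d len=3 : 6d 0c 6e
query mem[0x10]=0x0c, mem[0x1e]=0x0c, mem[0x02]=0x23, mem[0x1f]=0x6e, mem[0x16]=0x6d

MEM[0x10,0x1e,0x02,0x1f,0x16] = 0c 0c 23 6e 6d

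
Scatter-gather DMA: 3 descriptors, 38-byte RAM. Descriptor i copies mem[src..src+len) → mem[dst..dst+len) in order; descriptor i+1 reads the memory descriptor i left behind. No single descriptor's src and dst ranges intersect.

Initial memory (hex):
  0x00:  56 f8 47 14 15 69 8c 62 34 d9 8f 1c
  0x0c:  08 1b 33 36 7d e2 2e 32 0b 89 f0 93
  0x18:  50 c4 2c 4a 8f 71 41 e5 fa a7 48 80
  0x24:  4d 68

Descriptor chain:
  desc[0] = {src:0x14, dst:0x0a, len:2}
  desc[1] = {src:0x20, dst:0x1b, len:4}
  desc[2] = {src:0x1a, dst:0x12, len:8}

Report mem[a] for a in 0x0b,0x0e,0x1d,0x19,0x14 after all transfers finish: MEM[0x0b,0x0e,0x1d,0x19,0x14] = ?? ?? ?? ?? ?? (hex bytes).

[0] 0x14->0x0a len=2 : 0b 89
[1] 0x20->0x1b len=4 : fa a7 48 80
[2] 0x1a->0x12 len=8 : 2c fa a7 48 80 e5 fa a7
query mem[0x0b]=0x89, mem[0x0e]=0x33, mem[0x1d]=0x48, mem[0x19]=0xa7, mem[0x14]=0xa7

MEM[0x0b,0x0e,0x1d,0x19,0x14] = 89 33 48 a7 a7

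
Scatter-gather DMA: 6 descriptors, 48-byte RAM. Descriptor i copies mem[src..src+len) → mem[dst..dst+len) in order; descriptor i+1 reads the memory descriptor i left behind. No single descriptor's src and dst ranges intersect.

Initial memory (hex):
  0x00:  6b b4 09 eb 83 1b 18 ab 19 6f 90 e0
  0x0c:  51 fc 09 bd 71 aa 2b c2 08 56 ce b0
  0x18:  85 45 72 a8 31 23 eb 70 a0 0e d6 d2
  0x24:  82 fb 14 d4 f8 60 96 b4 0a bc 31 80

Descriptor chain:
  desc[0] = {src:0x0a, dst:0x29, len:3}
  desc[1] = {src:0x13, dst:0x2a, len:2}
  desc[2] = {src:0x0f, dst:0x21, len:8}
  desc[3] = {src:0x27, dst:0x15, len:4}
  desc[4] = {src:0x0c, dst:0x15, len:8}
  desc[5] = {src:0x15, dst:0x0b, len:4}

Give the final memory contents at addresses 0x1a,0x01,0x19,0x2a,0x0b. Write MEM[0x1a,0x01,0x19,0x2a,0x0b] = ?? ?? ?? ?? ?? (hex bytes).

#0 dst[0x29+3] := {0x90,0xe0,0x51}
#1 dst[0x2a+2] := {0xc2,0x08}
#2 dst[0x21+8] := {0xbd,0x71,0xaa,0x2b,0xc2,0x08,0x56,0xce}
#3 dst[0x15+4] := {0x56,0xce,0x90,0xc2}
#4 dst[0x15+8] := {0x51,0xfc,0x09,0xbd,0x71,0xaa,0x2b,0xc2}
#5 dst[0x0b+4] := {0x51,0xfc,0x09,0xbd}
query mem[0x1a]=0xaa, mem[0x01]=0xb4, mem[0x19]=0x71, mem[0x2a]=0xc2, mem[0x0b]=0x51

MEM[0x1a,0x01,0x19,0x2a,0x0b] = aa b4 71 c2 51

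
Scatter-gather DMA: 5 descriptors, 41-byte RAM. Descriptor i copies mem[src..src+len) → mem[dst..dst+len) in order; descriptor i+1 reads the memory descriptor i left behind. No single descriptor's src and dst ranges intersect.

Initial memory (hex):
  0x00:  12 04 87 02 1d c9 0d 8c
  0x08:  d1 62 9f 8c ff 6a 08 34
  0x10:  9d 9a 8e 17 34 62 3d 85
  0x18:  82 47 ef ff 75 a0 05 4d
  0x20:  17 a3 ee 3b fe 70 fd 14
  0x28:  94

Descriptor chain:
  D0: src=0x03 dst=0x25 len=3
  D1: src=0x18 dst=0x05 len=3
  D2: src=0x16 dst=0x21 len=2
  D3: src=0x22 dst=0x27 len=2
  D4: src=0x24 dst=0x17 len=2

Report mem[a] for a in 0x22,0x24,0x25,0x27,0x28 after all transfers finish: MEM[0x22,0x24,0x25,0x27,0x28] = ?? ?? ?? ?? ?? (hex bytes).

MEM[0x22,0x24,0x25,0x27,0x28] = 85 fe 02 85 3b

#0 dst[0x25+3] := {0x02,0x1d,0xc9}
#1 dst[0x05+3] := {0x82,0x47,0xef}
#2 dst[0x21+2] := {0x3d,0x85}
#3 dst[0x27+2] := {0x85,0x3b}
#4 dst[0x17+2] := {0xfe,0x02}
query mem[0x22]=0x85, mem[0x24]=0xfe, mem[0x25]=0x02, mem[0x27]=0x85, mem[0x28]=0x3b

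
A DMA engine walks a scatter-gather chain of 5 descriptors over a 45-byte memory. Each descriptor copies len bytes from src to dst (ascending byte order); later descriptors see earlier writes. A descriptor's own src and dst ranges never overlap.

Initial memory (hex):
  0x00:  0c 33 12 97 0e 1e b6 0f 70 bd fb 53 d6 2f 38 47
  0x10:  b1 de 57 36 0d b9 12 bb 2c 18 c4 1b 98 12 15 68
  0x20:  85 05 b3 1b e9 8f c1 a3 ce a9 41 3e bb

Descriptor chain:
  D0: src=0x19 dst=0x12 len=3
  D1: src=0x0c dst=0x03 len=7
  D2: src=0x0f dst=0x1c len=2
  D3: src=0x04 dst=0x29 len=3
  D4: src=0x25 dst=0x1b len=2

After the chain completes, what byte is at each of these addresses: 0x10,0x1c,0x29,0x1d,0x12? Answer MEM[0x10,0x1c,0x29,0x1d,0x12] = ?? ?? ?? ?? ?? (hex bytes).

D0: mem[0x12..0x14] <- [18 c4 1b]
D1: mem[0x03..0x09] <- [d6 2f 38 47 b1 de 18]
D2: mem[0x1c..0x1d] <- [47 b1]
D3: mem[0x29..0x2b] <- [2f 38 47]
D4: mem[0x1b..0x1c] <- [8f c1]
query mem[0x10]=0xb1, mem[0x1c]=0xc1, mem[0x29]=0x2f, mem[0x1d]=0xb1, mem[0x12]=0x18

MEM[0x10,0x1c,0x29,0x1d,0x12] = b1 c1 2f b1 18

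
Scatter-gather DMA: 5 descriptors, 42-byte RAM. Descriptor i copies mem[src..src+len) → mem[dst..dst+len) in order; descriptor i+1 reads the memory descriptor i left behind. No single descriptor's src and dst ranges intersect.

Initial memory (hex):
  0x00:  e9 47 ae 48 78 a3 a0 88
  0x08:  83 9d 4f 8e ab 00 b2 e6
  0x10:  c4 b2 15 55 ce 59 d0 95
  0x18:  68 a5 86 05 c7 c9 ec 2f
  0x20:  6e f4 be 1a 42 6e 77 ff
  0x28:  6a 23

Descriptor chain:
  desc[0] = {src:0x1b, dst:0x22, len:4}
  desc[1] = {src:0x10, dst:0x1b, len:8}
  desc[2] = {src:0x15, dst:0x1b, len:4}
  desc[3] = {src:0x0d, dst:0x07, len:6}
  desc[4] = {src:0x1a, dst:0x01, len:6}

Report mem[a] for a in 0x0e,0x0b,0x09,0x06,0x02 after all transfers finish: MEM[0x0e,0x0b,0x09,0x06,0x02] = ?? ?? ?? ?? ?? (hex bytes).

[0] 0x1b->0x22 len=4 : 05 c7 c9 ec
[1] 0x10->0x1b len=8 : c4 b2 15 55 ce 59 d0 95
[2] 0x15->0x1b len=4 : 59 d0 95 68
[3] 0x0d->0x07 len=6 : 00 b2 e6 c4 b2 15
[4] 0x1a->0x01 len=6 : 86 59 d0 95 68 ce
query mem[0x0e]=0xb2, mem[0x0b]=0xb2, mem[0x09]=0xe6, mem[0x06]=0xce, mem[0x02]=0x59

MEM[0x0e,0x0b,0x09,0x06,0x02] = b2 b2 e6 ce 59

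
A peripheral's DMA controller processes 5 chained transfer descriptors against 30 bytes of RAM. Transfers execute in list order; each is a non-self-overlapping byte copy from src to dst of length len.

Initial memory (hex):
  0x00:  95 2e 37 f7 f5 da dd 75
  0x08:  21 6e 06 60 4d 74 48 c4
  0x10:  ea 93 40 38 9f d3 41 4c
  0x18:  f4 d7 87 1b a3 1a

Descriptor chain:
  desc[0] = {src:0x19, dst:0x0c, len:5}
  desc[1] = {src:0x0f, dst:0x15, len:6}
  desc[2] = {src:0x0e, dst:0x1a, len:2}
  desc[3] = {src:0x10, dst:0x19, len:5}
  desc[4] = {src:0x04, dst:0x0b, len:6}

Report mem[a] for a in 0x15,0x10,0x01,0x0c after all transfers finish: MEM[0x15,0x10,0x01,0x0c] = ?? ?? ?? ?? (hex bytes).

MEM[0x15,0x10,0x01,0x0c] = a3 6e 2e da

  after D0: wrote 5B at 0x0c = d7871ba31a
  after D1: wrote 6B at 0x15 = a31a9340389f
  after D2: wrote 2B at 0x1a = 1ba3
  after D3: wrote 5B at 0x19 = 1a9340389f
  after D4: wrote 6B at 0x0b = f5dadd75216e
query mem[0x15]=0xa3, mem[0x10]=0x6e, mem[0x01]=0x2e, mem[0x0c]=0xda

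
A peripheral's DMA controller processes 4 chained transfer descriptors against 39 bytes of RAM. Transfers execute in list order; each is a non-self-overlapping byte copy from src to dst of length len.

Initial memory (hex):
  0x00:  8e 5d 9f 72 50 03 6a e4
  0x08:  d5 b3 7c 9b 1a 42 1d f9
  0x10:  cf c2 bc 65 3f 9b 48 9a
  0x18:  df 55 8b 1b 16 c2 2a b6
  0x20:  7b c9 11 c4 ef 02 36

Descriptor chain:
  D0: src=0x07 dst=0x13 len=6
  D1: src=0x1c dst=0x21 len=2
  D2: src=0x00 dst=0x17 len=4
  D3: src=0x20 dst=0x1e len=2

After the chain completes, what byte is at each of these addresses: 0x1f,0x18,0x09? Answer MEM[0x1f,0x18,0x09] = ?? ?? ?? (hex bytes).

D0: mem[0x13..0x18] <- [e4 d5 b3 7c 9b 1a]
D1: mem[0x21..0x22] <- [16 c2]
D2: mem[0x17..0x1a] <- [8e 5d 9f 72]
D3: mem[0x1e..0x1f] <- [7b 16]
query mem[0x1f]=0x16, mem[0x18]=0x5d, mem[0x09]=0xb3

MEM[0x1f,0x18,0x09] = 16 5d b3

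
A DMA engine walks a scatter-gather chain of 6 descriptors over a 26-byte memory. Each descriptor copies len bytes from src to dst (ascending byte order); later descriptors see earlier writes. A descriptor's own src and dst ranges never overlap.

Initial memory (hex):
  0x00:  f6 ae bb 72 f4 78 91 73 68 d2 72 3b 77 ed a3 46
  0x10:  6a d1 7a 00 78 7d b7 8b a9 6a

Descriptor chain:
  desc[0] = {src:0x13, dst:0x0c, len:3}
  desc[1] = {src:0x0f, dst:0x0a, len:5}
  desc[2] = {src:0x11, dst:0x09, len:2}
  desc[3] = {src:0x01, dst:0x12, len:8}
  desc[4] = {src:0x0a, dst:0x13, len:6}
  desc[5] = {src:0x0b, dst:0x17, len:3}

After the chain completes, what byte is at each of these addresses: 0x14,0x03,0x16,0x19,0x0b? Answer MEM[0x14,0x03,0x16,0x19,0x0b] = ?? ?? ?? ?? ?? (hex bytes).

[0] 0x13->0x0c len=3 : 00 78 7d
[1] 0x0f->0x0a len=5 : 46 6a d1 7a 00
[2] 0x11->0x09 len=2 : d1 7a
[3] 0x01->0x12 len=8 : ae bb 72 f4 78 91 73 68
[4] 0x0a->0x13 len=6 : 7a 6a d1 7a 00 46
[5] 0x0b->0x17 len=3 : 6a d1 7a
query mem[0x14]=0x6a, mem[0x03]=0x72, mem[0x16]=0x7a, mem[0x19]=0x7a, mem[0x0b]=0x6a

MEM[0x14,0x03,0x16,0x19,0x0b] = 6a 72 7a 7a 6a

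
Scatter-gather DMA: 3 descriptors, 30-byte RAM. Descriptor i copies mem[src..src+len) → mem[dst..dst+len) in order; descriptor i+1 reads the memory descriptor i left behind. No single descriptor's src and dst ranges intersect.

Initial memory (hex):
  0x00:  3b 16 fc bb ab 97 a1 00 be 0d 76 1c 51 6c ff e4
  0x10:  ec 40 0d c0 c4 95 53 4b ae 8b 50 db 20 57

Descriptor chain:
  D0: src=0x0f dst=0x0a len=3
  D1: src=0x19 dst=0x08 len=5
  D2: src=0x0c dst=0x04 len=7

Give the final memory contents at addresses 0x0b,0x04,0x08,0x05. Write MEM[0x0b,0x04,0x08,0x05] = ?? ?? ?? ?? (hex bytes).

MEM[0x0b,0x04,0x08,0x05] = 20 57 ec 6c

#0 dst[0x0a+3] := {0xe4,0xec,0x40}
#1 dst[0x08+5] := {0x8b,0x50,0xdb,0x20,0x57}
#2 dst[0x04+7] := {0x57,0x6c,0xff,0xe4,0xec,0x40,0x0d}
query mem[0x0b]=0x20, mem[0x04]=0x57, mem[0x08]=0xec, mem[0x05]=0x6c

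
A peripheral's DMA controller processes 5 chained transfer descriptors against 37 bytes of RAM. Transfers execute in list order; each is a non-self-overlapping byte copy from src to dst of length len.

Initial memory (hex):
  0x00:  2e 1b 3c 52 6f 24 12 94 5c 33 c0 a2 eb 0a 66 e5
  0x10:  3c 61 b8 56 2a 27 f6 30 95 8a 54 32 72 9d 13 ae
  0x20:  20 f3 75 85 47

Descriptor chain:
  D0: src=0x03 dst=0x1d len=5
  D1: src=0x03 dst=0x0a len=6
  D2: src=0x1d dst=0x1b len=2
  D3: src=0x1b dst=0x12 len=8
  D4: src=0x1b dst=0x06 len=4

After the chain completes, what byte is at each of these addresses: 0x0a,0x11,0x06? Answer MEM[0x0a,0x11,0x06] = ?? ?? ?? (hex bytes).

[0] 0x03->0x1d len=5 : 52 6f 24 12 94
[1] 0x03->0x0a len=6 : 52 6f 24 12 94 5c
[2] 0x1d->0x1b len=2 : 52 6f
[3] 0x1b->0x12 len=8 : 52 6f 52 6f 24 12 94 75
[4] 0x1b->0x06 len=4 : 52 6f 52 6f
query mem[0x0a]=0x52, mem[0x11]=0x61, mem[0x06]=0x52

MEM[0x0a,0x11,0x06] = 52 61 52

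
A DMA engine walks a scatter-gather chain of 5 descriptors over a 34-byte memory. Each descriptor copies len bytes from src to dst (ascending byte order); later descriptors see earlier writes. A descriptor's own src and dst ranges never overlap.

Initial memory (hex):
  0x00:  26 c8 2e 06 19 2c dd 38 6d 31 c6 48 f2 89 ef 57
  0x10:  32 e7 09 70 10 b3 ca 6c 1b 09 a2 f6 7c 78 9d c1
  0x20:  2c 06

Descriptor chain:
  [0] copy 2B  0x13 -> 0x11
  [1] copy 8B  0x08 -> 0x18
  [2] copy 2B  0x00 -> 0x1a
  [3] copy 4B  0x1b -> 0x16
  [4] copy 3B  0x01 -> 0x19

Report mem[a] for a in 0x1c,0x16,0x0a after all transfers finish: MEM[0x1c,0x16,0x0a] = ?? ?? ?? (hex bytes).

MEM[0x1c,0x16,0x0a] = f2 c8 c6

  after D0: wrote 2B at 0x11 = 7010
  after D1: wrote 8B at 0x18 = 6d31c648f289ef57
  after D2: wrote 2B at 0x1a = 26c8
  after D3: wrote 4B at 0x16 = c8f289ef
  after D4: wrote 3B at 0x19 = c82e06
query mem[0x1c]=0xf2, mem[0x16]=0xc8, mem[0x0a]=0xc6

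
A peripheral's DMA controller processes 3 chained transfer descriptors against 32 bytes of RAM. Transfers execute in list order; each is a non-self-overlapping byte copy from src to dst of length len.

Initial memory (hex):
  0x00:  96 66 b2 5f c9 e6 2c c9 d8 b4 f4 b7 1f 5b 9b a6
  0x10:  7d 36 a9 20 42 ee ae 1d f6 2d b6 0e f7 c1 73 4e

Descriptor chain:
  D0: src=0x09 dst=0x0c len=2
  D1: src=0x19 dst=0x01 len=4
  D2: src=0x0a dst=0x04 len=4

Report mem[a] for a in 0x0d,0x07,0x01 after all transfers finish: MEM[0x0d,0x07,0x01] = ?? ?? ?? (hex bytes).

MEM[0x0d,0x07,0x01] = f4 f4 2d

#0 dst[0x0c+2] := {0xb4,0xf4}
#1 dst[0x01+4] := {0x2d,0xb6,0x0e,0xf7}
#2 dst[0x04+4] := {0xf4,0xb7,0xb4,0xf4}
query mem[0x0d]=0xf4, mem[0x07]=0xf4, mem[0x01]=0x2d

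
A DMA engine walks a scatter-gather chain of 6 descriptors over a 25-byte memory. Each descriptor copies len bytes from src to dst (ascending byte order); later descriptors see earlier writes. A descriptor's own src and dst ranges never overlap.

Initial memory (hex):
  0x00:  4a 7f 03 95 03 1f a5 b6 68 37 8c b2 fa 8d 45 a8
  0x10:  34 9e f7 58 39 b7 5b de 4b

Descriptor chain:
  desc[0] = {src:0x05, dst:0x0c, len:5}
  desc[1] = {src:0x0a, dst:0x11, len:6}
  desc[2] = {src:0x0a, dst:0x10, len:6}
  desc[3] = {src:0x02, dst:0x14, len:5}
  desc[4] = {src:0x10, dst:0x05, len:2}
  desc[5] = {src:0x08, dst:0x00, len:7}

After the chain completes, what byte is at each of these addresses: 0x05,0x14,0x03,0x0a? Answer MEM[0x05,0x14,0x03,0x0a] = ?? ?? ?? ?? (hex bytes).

  after D0: wrote 5B at 0x0c = 1fa5b66837
  after D1: wrote 6B at 0x11 = 8cb21fa5b668
  after D2: wrote 6B at 0x10 = 8cb21fa5b668
  after D3: wrote 5B at 0x14 = 0395031fa5
  after D4: wrote 2B at 0x05 = 8cb2
  after D5: wrote 7B at 0x00 = 68378cb21fa5b6
query mem[0x05]=0xa5, mem[0x14]=0x03, mem[0x03]=0xb2, mem[0x0a]=0x8c

MEM[0x05,0x14,0x03,0x0a] = a5 03 b2 8c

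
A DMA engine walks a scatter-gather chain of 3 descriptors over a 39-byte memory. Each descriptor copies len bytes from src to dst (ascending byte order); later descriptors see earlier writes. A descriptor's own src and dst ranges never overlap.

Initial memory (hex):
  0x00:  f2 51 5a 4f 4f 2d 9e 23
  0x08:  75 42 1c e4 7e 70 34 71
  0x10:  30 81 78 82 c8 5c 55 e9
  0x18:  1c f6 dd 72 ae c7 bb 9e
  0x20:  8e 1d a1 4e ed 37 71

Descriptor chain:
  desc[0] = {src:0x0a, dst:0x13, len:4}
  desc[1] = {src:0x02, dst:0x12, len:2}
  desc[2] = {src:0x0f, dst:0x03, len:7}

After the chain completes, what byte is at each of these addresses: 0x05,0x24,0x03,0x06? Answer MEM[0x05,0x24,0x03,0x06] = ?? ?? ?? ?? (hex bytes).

#0 dst[0x13+4] := {0x1c,0xe4,0x7e,0x70}
#1 dst[0x12+2] := {0x5a,0x4f}
#2 dst[0x03+7] := {0x71,0x30,0x81,0x5a,0x4f,0xe4,0x7e}
query mem[0x05]=0x81, mem[0x24]=0xed, mem[0x03]=0x71, mem[0x06]=0x5a

MEM[0x05,0x24,0x03,0x06] = 81 ed 71 5a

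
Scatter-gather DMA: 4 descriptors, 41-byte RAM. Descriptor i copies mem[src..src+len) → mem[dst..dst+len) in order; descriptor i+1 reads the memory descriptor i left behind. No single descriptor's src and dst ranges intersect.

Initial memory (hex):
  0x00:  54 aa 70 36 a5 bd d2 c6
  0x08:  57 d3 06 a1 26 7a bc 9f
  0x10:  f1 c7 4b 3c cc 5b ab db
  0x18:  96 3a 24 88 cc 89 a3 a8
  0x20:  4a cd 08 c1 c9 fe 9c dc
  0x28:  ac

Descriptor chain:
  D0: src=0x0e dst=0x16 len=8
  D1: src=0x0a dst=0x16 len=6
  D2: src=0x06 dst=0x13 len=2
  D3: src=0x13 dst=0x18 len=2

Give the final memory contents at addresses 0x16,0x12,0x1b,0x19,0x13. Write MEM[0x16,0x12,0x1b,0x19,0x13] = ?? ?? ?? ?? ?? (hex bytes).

  after D0: wrote 8B at 0x16 = bc9ff1c74b3ccc5b
  after D1: wrote 6B at 0x16 = 06a1267abc9f
  after D2: wrote 2B at 0x13 = d2c6
  after D3: wrote 2B at 0x18 = d2c6
query mem[0x16]=0x06, mem[0x12]=0x4b, mem[0x1b]=0x9f, mem[0x19]=0xc6, mem[0x13]=0xd2

MEM[0x16,0x12,0x1b,0x19,0x13] = 06 4b 9f c6 d2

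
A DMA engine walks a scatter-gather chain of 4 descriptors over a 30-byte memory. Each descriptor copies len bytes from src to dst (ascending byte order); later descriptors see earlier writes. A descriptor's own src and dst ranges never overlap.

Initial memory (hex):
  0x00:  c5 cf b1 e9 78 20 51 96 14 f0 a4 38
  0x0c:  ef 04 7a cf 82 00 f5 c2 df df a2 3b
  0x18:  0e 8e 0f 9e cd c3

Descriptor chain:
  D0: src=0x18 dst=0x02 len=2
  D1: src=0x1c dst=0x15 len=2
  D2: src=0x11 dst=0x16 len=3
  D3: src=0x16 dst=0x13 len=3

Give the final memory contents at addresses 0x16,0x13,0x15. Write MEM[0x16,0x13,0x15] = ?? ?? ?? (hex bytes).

#0 dst[0x02+2] := {0x0e,0x8e}
#1 dst[0x15+2] := {0xcd,0xc3}
#2 dst[0x16+3] := {0x00,0xf5,0xc2}
#3 dst[0x13+3] := {0x00,0xf5,0xc2}
query mem[0x16]=0x00, mem[0x13]=0x00, mem[0x15]=0xc2

MEM[0x16,0x13,0x15] = 00 00 c2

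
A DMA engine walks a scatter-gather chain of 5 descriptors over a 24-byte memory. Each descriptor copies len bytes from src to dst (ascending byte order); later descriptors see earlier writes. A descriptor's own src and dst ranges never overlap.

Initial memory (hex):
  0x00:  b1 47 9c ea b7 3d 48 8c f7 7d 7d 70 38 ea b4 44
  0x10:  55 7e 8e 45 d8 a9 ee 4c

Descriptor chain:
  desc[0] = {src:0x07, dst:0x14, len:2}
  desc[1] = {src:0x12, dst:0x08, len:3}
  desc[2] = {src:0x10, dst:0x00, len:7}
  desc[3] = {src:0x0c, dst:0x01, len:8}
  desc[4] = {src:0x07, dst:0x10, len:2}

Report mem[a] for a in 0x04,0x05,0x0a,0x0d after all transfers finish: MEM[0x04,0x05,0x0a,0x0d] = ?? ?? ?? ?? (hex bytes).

MEM[0x04,0x05,0x0a,0x0d] = 44 55 8c ea

[0] 0x07->0x14 len=2 : 8c f7
[1] 0x12->0x08 len=3 : 8e 45 8c
[2] 0x10->0x00 len=7 : 55 7e 8e 45 8c f7 ee
[3] 0x0c->0x01 len=8 : 38 ea b4 44 55 7e 8e 45
[4] 0x07->0x10 len=2 : 8e 45
query mem[0x04]=0x44, mem[0x05]=0x55, mem[0x0a]=0x8c, mem[0x0d]=0xea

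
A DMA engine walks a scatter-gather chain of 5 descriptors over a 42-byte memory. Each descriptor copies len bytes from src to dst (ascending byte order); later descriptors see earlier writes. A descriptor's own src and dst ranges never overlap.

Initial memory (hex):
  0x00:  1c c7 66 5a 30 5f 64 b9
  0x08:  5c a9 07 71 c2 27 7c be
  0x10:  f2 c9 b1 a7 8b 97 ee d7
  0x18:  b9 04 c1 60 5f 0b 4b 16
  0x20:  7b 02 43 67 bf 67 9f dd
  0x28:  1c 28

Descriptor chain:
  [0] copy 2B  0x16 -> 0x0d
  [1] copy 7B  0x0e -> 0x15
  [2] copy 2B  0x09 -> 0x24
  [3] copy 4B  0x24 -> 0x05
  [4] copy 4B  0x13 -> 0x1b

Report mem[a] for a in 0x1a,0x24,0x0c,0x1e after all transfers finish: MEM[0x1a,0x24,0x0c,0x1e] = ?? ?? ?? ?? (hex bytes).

MEM[0x1a,0x24,0x0c,0x1e] = a7 a9 c2 be

[0] 0x16->0x0d len=2 : ee d7
[1] 0x0e->0x15 len=7 : d7 be f2 c9 b1 a7 8b
[2] 0x09->0x24 len=2 : a9 07
[3] 0x24->0x05 len=4 : a9 07 9f dd
[4] 0x13->0x1b len=4 : a7 8b d7 be
query mem[0x1a]=0xa7, mem[0x24]=0xa9, mem[0x0c]=0xc2, mem[0x1e]=0xbe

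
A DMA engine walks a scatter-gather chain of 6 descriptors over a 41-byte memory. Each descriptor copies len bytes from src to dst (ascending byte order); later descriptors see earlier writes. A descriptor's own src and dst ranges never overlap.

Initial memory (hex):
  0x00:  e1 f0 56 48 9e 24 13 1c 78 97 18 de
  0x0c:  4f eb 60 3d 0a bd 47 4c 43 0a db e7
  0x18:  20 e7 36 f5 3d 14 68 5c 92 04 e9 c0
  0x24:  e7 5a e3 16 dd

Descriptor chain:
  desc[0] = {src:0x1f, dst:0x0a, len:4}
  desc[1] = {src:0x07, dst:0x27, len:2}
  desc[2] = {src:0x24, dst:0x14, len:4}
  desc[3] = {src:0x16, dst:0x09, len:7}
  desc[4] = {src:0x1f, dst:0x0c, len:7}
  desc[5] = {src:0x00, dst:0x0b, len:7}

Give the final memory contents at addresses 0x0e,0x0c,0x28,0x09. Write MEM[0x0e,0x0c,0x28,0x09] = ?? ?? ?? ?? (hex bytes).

D0: mem[0x0a..0x0d] <- [5c 92 04 e9]
D1: mem[0x27..0x28] <- [1c 78]
D2: mem[0x14..0x17] <- [e7 5a e3 1c]
D3: mem[0x09..0x0f] <- [e3 1c 20 e7 36 f5 3d]
D4: mem[0x0c..0x12] <- [5c 92 04 e9 c0 e7 5a]
D5: mem[0x0b..0x11] <- [e1 f0 56 48 9e 24 13]
query mem[0x0e]=0x48, mem[0x0c]=0xf0, mem[0x28]=0x78, mem[0x09]=0xe3

MEM[0x0e,0x0c,0x28,0x09] = 48 f0 78 e3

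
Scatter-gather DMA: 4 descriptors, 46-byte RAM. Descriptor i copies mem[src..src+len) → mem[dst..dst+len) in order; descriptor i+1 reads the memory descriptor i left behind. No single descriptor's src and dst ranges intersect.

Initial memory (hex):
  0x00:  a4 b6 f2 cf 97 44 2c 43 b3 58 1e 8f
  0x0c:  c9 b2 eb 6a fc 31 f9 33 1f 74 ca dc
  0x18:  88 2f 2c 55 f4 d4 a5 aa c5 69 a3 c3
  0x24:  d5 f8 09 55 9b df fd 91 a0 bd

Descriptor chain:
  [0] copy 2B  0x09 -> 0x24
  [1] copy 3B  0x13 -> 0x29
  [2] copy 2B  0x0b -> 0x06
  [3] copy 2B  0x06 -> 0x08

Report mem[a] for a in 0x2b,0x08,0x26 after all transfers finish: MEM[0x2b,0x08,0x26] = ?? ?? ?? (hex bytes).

[0] 0x09->0x24 len=2 : 58 1e
[1] 0x13->0x29 len=3 : 33 1f 74
[2] 0x0b->0x06 len=2 : 8f c9
[3] 0x06->0x08 len=2 : 8f c9
query mem[0x2b]=0x74, mem[0x08]=0x8f, mem[0x26]=0x09

MEM[0x2b,0x08,0x26] = 74 8f 09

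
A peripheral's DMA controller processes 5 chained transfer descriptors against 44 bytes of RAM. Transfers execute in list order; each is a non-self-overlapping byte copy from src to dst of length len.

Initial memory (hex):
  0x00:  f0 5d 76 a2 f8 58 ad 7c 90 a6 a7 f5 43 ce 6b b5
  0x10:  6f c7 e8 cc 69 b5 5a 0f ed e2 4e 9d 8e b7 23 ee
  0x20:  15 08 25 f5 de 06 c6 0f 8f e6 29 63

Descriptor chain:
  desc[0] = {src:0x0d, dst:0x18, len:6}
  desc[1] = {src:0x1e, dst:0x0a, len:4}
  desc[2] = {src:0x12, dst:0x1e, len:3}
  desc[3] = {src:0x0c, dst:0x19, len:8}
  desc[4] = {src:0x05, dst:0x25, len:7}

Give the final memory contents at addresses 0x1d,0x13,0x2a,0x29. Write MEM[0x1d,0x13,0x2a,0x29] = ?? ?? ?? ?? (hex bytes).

  after D0: wrote 6B at 0x18 = ce6bb56fc7e8
  after D1: wrote 4B at 0x0a = 23ee1508
  after D2: wrote 3B at 0x1e = e8cc69
  after D3: wrote 8B at 0x19 = 15086bb56fc7e8cc
  after D4: wrote 7B at 0x25 = 58ad7c90a623ee
query mem[0x1d]=0x6f, mem[0x13]=0xcc, mem[0x2a]=0x23, mem[0x29]=0xa6

MEM[0x1d,0x13,0x2a,0x29] = 6f cc 23 a6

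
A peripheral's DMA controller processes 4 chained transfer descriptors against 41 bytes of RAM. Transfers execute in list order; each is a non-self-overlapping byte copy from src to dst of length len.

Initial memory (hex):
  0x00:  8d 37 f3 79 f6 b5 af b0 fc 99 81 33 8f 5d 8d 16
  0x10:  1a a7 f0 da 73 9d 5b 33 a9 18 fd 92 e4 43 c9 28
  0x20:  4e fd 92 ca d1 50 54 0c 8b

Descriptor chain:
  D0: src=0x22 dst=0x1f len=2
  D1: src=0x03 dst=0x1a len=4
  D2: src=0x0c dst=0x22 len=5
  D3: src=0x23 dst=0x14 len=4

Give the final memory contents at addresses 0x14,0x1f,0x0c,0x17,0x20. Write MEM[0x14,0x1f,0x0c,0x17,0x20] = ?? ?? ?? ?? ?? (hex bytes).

MEM[0x14,0x1f,0x0c,0x17,0x20] = 5d 92 8f 1a ca

[0] 0x22->0x1f len=2 : 92 ca
[1] 0x03->0x1a len=4 : 79 f6 b5 af
[2] 0x0c->0x22 len=5 : 8f 5d 8d 16 1a
[3] 0x23->0x14 len=4 : 5d 8d 16 1a
query mem[0x14]=0x5d, mem[0x1f]=0x92, mem[0x0c]=0x8f, mem[0x17]=0x1a, mem[0x20]=0xca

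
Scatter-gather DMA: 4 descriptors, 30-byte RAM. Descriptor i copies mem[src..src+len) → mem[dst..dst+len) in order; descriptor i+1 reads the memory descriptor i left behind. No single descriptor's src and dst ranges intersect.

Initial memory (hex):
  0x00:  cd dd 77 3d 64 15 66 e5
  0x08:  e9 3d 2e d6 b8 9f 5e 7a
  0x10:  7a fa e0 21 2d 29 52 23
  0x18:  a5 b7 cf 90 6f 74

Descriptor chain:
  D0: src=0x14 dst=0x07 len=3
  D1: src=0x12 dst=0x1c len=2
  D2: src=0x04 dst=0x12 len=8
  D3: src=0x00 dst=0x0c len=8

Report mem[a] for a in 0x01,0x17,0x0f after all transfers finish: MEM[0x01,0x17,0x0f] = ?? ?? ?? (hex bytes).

  after D0: wrote 3B at 0x07 = 2d2952
  after D1: wrote 2B at 0x1c = e021
  after D2: wrote 8B at 0x12 = 6415662d29522ed6
  after D3: wrote 8B at 0x0c = cddd773d6415662d
query mem[0x01]=0xdd, mem[0x17]=0x52, mem[0x0f]=0x3d

MEM[0x01,0x17,0x0f] = dd 52 3d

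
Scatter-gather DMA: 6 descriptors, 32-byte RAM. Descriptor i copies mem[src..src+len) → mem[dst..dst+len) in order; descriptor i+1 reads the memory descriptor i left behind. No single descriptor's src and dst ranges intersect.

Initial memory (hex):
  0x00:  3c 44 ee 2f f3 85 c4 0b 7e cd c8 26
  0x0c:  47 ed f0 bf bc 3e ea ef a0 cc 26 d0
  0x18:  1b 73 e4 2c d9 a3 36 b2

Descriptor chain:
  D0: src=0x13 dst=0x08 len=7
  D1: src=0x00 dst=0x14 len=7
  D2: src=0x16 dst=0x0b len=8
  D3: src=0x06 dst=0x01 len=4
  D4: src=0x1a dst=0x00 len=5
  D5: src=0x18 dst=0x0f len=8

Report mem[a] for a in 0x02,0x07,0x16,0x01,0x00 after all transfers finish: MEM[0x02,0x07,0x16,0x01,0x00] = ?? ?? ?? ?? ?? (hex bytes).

MEM[0x02,0x07,0x16,0x01,0x00] = d9 0b b2 2c c4

D0: mem[0x08..0x0e] <- [ef a0 cc 26 d0 1b 73]
D1: mem[0x14..0x1a] <- [3c 44 ee 2f f3 85 c4]
D2: mem[0x0b..0x12] <- [ee 2f f3 85 c4 2c d9 a3]
D3: mem[0x01..0x04] <- [c4 0b ef a0]
D4: mem[0x00..0x04] <- [c4 2c d9 a3 36]
D5: mem[0x0f..0x16] <- [f3 85 c4 2c d9 a3 36 b2]
query mem[0x02]=0xd9, mem[0x07]=0x0b, mem[0x16]=0xb2, mem[0x01]=0x2c, mem[0x00]=0xc4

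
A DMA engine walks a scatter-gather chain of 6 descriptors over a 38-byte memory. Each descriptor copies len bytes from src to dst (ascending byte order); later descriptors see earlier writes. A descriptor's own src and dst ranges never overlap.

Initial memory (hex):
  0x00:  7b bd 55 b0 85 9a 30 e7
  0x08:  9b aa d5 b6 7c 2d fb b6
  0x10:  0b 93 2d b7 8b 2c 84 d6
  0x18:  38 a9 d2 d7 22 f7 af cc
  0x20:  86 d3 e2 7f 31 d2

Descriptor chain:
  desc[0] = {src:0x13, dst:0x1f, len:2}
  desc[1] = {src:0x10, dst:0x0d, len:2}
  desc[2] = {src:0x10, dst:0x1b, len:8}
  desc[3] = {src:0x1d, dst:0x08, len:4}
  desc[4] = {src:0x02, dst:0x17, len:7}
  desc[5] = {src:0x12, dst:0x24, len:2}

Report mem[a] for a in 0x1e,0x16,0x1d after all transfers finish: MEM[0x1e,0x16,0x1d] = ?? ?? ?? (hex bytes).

MEM[0x1e,0x16,0x1d] = b7 84 2d

D0: mem[0x1f..0x20] <- [b7 8b]
D1: mem[0x0d..0x0e] <- [0b 93]
D2: mem[0x1b..0x22] <- [0b 93 2d b7 8b 2c 84 d6]
D3: mem[0x08..0x0b] <- [2d b7 8b 2c]
D4: mem[0x17..0x1d] <- [55 b0 85 9a 30 e7 2d]
D5: mem[0x24..0x25] <- [2d b7]
query mem[0x1e]=0xb7, mem[0x16]=0x84, mem[0x1d]=0x2d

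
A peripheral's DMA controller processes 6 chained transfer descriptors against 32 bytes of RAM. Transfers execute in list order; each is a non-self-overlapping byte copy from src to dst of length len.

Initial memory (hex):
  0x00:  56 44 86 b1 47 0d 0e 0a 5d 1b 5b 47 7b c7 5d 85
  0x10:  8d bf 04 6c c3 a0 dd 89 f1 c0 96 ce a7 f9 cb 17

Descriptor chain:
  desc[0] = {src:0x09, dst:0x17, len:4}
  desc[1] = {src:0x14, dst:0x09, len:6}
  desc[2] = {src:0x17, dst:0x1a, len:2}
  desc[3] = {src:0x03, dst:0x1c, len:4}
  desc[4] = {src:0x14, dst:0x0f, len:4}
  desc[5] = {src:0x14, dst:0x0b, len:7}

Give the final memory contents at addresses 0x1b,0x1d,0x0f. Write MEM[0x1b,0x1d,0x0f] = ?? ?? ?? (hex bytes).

D0: mem[0x17..0x1a] <- [1b 5b 47 7b]
D1: mem[0x09..0x0e] <- [c3 a0 dd 1b 5b 47]
D2: mem[0x1a..0x1b] <- [1b 5b]
D3: mem[0x1c..0x1f] <- [b1 47 0d 0e]
D4: mem[0x0f..0x12] <- [c3 a0 dd 1b]
D5: mem[0x0b..0x11] <- [c3 a0 dd 1b 5b 47 1b]
query mem[0x1b]=0x5b, mem[0x1d]=0x47, mem[0x0f]=0x5b

MEM[0x1b,0x1d,0x0f] = 5b 47 5b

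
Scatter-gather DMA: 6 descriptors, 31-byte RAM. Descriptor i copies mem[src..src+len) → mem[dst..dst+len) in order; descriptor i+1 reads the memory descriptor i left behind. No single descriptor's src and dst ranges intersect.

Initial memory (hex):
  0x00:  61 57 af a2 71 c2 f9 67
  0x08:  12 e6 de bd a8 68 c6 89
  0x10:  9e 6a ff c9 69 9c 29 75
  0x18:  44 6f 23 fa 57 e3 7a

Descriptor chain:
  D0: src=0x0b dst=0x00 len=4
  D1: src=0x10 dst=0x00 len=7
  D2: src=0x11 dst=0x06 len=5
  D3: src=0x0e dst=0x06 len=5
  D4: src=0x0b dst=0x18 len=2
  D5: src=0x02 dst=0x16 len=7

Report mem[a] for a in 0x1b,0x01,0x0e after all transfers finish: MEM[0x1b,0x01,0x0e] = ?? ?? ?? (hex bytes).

MEM[0x1b,0x01,0x0e] = 89 6a c6

  after D0: wrote 4B at 0x00 = bda868c6
  after D1: wrote 7B at 0x00 = 9e6affc9699c29
  after D2: wrote 5B at 0x06 = 6affc9699c
  after D3: wrote 5B at 0x06 = c6899e6aff
  after D4: wrote 2B at 0x18 = bda8
  after D5: wrote 7B at 0x16 = ffc9699cc6899e
query mem[0x1b]=0x89, mem[0x01]=0x6a, mem[0x0e]=0xc6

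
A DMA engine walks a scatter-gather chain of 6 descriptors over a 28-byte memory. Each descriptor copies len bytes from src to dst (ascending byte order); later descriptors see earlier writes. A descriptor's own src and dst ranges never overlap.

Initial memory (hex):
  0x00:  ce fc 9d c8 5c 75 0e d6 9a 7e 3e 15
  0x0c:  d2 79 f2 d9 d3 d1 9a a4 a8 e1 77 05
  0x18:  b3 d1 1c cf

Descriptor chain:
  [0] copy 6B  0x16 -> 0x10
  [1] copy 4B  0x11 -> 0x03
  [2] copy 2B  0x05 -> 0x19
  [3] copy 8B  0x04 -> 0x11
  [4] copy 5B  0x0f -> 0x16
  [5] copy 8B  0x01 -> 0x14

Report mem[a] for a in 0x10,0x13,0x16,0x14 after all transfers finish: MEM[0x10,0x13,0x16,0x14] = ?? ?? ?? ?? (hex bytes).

MEM[0x10,0x13,0x16,0x14] = 77 1c 05 fc

  after D0: wrote 6B at 0x10 = 7705b3d11ccf
  after D1: wrote 4B at 0x03 = 05b3d11c
  after D2: wrote 2B at 0x19 = d11c
  after D3: wrote 8B at 0x11 = b3d11cd69a7e3e15
  after D4: wrote 5B at 0x16 = d977b3d11c
  after D5: wrote 8B at 0x14 = fc9d05b3d11cd69a
query mem[0x10]=0x77, mem[0x13]=0x1c, mem[0x16]=0x05, mem[0x14]=0xfc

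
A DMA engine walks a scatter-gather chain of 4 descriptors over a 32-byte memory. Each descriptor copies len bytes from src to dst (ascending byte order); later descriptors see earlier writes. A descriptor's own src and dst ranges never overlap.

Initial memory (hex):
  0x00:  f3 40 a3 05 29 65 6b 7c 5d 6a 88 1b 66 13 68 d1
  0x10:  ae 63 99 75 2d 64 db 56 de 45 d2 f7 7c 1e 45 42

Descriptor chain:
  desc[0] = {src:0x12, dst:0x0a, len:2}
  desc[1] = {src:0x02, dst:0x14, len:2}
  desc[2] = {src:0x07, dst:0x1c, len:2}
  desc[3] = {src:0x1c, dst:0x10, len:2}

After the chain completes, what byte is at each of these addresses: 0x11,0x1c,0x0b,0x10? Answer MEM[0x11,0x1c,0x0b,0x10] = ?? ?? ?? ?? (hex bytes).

#0 dst[0x0a+2] := {0x99,0x75}
#1 dst[0x14+2] := {0xa3,0x05}
#2 dst[0x1c+2] := {0x7c,0x5d}
#3 dst[0x10+2] := {0x7c,0x5d}
query mem[0x11]=0x5d, mem[0x1c]=0x7c, mem[0x0b]=0x75, mem[0x10]=0x7c

MEM[0x11,0x1c,0x0b,0x10] = 5d 7c 75 7c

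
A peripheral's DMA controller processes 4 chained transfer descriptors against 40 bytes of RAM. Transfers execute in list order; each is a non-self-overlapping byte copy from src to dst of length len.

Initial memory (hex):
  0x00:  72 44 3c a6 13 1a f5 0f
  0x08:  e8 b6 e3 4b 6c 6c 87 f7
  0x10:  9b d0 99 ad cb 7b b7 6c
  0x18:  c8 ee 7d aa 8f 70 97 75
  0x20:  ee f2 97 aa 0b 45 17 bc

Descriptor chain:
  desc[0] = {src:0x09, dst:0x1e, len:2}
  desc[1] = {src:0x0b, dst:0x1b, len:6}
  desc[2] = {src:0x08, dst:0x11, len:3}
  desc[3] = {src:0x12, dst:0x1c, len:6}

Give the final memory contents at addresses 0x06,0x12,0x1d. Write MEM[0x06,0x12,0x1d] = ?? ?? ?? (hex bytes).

#0 dst[0x1e+2] := {0xb6,0xe3}
#1 dst[0x1b+6] := {0x4b,0x6c,0x6c,0x87,0xf7,0x9b}
#2 dst[0x11+3] := {0xe8,0xb6,0xe3}
#3 dst[0x1c+6] := {0xb6,0xe3,0xcb,0x7b,0xb7,0x6c}
query mem[0x06]=0xf5, mem[0x12]=0xb6, mem[0x1d]=0xe3

MEM[0x06,0x12,0x1d] = f5 b6 e3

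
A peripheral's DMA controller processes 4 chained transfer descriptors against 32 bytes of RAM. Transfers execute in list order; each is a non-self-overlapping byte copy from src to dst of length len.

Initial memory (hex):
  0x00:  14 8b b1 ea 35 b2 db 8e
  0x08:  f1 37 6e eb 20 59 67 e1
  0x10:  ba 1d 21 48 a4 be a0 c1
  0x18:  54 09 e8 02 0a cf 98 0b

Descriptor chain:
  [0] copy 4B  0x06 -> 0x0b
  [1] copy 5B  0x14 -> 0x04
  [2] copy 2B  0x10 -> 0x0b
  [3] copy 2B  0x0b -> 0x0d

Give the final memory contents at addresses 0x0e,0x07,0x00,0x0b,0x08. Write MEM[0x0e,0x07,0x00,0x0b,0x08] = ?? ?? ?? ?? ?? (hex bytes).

#0 dst[0x0b+4] := {0xdb,0x8e,0xf1,0x37}
#1 dst[0x04+5] := {0xa4,0xbe,0xa0,0xc1,0x54}
#2 dst[0x0b+2] := {0xba,0x1d}
#3 dst[0x0d+2] := {0xba,0x1d}
query mem[0x0e]=0x1d, mem[0x07]=0xc1, mem[0x00]=0x14, mem[0x0b]=0xba, mem[0x08]=0x54

MEM[0x0e,0x07,0x00,0x0b,0x08] = 1d c1 14 ba 54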